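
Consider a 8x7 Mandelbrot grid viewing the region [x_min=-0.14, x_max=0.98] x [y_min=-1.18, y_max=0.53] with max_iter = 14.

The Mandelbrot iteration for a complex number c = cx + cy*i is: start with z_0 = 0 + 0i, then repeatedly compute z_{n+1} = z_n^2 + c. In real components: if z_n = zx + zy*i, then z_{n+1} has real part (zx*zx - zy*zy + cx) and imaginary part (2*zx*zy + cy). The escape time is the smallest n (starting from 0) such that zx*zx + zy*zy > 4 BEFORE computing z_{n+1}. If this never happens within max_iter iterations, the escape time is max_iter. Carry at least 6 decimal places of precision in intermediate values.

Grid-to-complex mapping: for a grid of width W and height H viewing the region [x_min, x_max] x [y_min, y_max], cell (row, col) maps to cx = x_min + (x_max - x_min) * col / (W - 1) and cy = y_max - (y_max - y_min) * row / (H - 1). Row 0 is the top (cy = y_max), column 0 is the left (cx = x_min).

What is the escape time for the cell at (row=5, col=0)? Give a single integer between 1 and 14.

z_0 = 0 + 0i, c = -0.1400 + -0.8950i
Iter 1: z = -0.1400 + -0.8950i, |z|^2 = 0.8206
Iter 2: z = -0.9214 + -0.6444i, |z|^2 = 1.2643
Iter 3: z = 0.2938 + 0.2925i, |z|^2 = 0.1719
Iter 4: z = -0.1393 + -0.7231i, |z|^2 = 0.5423
Iter 5: z = -0.6435 + -0.6936i, |z|^2 = 0.8952
Iter 6: z = -0.2069 + -0.0024i, |z|^2 = 0.0428
Iter 7: z = -0.0972 + -0.8940i, |z|^2 = 0.8087
Iter 8: z = -0.9298 + -0.7212i, |z|^2 = 1.3848
Iter 9: z = 0.2044 + 0.4463i, |z|^2 = 0.2409
Iter 10: z = -0.2974 + -0.7125i, |z|^2 = 0.5962
Iter 11: z = -0.5593 + -0.4712i, |z|^2 = 0.5349
Iter 12: z = -0.0492 + -0.3679i, |z|^2 = 0.1378
Iter 13: z = -0.2729 + -0.8588i, |z|^2 = 0.8120

Answer: 14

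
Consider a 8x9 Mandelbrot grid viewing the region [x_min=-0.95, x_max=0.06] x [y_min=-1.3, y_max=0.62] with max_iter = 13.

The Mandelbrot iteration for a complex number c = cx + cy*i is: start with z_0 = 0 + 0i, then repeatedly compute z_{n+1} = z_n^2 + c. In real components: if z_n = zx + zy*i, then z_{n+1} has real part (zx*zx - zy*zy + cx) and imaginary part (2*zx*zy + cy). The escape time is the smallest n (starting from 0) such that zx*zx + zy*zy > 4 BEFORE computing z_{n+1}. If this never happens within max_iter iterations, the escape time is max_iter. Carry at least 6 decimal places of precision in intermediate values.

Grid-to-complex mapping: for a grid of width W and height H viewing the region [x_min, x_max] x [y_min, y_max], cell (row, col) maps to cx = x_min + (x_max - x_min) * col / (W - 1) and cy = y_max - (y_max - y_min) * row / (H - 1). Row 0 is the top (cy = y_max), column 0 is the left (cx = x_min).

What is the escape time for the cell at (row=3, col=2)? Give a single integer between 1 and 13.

z_0 = 0 + 0i, c = -0.6614 + -0.1000i
Iter 1: z = -0.6614 + -0.1000i, |z|^2 = 0.4475
Iter 2: z = -0.2339 + 0.0323i, |z|^2 = 0.0558
Iter 3: z = -0.6077 + -0.1151i, |z|^2 = 0.3826
Iter 4: z = -0.3053 + 0.0399i, |z|^2 = 0.0948
Iter 5: z = -0.5698 + -0.1244i, |z|^2 = 0.3401
Iter 6: z = -0.3522 + 0.0417i, |z|^2 = 0.1258
Iter 7: z = -0.5391 + -0.1294i, |z|^2 = 0.3074
Iter 8: z = -0.3875 + 0.0395i, |z|^2 = 0.1517
Iter 9: z = -0.5128 + -0.1306i, |z|^2 = 0.2800
Iter 10: z = -0.4155 + 0.0340i, |z|^2 = 0.1738
Iter 11: z = -0.4899 + -0.1282i, |z|^2 = 0.2565
Iter 12: z = -0.4378 + 0.0257i, |z|^2 = 0.1924

Answer: 13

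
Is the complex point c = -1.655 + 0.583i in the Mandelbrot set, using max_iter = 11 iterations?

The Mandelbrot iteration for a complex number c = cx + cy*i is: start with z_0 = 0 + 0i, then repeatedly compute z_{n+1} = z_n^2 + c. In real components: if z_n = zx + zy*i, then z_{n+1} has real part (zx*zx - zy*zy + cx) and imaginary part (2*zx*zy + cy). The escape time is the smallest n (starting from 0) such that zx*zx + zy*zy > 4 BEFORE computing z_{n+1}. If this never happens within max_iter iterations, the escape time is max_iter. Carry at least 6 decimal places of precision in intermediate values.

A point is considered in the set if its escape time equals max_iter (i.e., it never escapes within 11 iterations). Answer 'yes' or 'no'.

z_0 = 0 + 0i, c = -1.6550 + 0.5830i
Iter 1: z = -1.6550 + 0.5830i, |z|^2 = 3.0789
Iter 2: z = 0.7441 + -1.3467i, |z|^2 = 2.3674
Iter 3: z = -2.9149 + -1.4213i, |z|^2 = 10.5170
Escaped at iteration 3

Answer: no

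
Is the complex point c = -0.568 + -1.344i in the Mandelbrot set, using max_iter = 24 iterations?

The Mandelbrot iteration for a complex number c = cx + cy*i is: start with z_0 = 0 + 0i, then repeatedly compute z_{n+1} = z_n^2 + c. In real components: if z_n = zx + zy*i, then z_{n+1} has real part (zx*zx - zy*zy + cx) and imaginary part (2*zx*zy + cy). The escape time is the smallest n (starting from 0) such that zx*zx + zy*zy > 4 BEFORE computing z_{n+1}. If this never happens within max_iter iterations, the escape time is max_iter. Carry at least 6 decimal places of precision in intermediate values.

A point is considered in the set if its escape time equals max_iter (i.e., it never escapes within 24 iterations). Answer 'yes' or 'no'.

Answer: no

Derivation:
z_0 = 0 + 0i, c = -0.5680 + -1.3440i
Iter 1: z = -0.5680 + -1.3440i, |z|^2 = 2.1290
Iter 2: z = -2.0517 + 0.1828i, |z|^2 = 4.2429
Escaped at iteration 2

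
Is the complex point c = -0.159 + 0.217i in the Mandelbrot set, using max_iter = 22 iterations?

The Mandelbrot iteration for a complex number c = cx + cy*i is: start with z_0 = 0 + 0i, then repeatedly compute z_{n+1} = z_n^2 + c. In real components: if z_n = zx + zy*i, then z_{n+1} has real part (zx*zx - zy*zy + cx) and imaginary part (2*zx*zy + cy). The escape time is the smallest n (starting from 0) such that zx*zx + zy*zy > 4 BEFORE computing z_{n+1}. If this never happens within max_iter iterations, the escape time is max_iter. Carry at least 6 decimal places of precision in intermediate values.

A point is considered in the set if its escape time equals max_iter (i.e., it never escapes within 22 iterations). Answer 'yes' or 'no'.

Answer: yes

Derivation:
z_0 = 0 + 0i, c = -0.1590 + 0.2170i
Iter 1: z = -0.1590 + 0.2170i, |z|^2 = 0.0724
Iter 2: z = -0.1808 + 0.1480i, |z|^2 = 0.0546
Iter 3: z = -0.1482 + 0.1635i, |z|^2 = 0.0487
Iter 4: z = -0.1638 + 0.1685i, |z|^2 = 0.0552
Iter 5: z = -0.1606 + 0.1618i, |z|^2 = 0.0520
Iter 6: z = -0.1594 + 0.1650i, |z|^2 = 0.0526
Iter 7: z = -0.1608 + 0.1644i, |z|^2 = 0.0529
Iter 8: z = -0.1602 + 0.1641i, |z|^2 = 0.0526
Iter 9: z = -0.1603 + 0.1644i, |z|^2 = 0.0527
Iter 10: z = -0.1603 + 0.1643i, |z|^2 = 0.0527
Iter 11: z = -0.1603 + 0.1643i, |z|^2 = 0.0527
Iter 12: z = -0.1603 + 0.1643i, |z|^2 = 0.0527
Iter 13: z = -0.1603 + 0.1643i, |z|^2 = 0.0527
Iter 14: z = -0.1603 + 0.1643i, |z|^2 = 0.0527
Iter 15: z = -0.1603 + 0.1643i, |z|^2 = 0.0527
Iter 16: z = -0.1603 + 0.1643i, |z|^2 = 0.0527
Iter 17: z = -0.1603 + 0.1643i, |z|^2 = 0.0527
Iter 18: z = -0.1603 + 0.1643i, |z|^2 = 0.0527
Iter 19: z = -0.1603 + 0.1643i, |z|^2 = 0.0527
Iter 20: z = -0.1603 + 0.1643i, |z|^2 = 0.0527
Iter 21: z = -0.1603 + 0.1643i, |z|^2 = 0.0527
Did not escape in 22 iterations → in set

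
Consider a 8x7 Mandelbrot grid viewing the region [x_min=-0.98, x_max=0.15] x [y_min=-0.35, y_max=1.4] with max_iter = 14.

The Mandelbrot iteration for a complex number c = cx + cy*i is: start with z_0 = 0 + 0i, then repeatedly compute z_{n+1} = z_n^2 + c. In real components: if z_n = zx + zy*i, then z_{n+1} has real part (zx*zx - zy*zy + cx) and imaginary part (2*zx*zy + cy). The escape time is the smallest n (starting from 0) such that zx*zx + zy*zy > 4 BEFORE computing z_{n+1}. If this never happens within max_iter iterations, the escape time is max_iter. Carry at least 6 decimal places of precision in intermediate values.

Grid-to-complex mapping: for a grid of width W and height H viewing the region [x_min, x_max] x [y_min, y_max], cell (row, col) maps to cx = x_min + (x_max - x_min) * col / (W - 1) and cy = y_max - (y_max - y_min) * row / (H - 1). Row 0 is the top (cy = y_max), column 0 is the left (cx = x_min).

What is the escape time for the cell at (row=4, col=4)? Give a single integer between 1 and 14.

Answer: 14

Derivation:
z_0 = 0 + 0i, c = -0.3343 + 0.2333i
Iter 1: z = -0.3343 + 0.2333i, |z|^2 = 0.1662
Iter 2: z = -0.2770 + 0.0773i, |z|^2 = 0.0827
Iter 3: z = -0.2635 + 0.1905i, |z|^2 = 0.1057
Iter 4: z = -0.3011 + 0.1329i, |z|^2 = 0.1083
Iter 5: z = -0.2613 + 0.1533i, |z|^2 = 0.0918
Iter 6: z = -0.2895 + 0.1532i, |z|^2 = 0.1073
Iter 7: z = -0.2739 + 0.1446i, |z|^2 = 0.0960
Iter 8: z = -0.2801 + 0.1541i, |z|^2 = 0.1022
Iter 9: z = -0.2796 + 0.1470i, |z|^2 = 0.0998
Iter 10: z = -0.2777 + 0.1512i, |z|^2 = 0.1000
Iter 11: z = -0.2800 + 0.1494i, |z|^2 = 0.1007
Iter 12: z = -0.2782 + 0.1497i, |z|^2 = 0.0998
Iter 13: z = -0.2793 + 0.1500i, |z|^2 = 0.1005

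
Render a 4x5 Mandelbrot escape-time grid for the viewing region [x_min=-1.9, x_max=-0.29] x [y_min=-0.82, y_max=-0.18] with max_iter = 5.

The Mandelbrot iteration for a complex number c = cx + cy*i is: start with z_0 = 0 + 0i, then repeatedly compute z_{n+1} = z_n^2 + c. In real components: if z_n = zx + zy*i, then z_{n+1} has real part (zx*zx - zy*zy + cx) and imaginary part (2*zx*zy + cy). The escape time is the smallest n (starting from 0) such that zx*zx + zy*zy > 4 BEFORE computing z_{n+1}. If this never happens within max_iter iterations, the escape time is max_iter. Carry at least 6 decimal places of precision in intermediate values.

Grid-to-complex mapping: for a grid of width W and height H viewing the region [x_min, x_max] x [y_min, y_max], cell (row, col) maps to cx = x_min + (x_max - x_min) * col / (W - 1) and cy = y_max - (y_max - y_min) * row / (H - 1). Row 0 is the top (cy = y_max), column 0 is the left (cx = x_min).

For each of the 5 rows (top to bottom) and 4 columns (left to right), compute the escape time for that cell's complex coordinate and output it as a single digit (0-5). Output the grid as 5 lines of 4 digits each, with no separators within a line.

(row=0, col=0): c = -1.9000 + -0.1800i → escape time 4
(row=0, col=1): c = -1.3633 + -0.1800i → escape time 5
(row=0, col=2): c = -0.8267 + -0.1800i → escape time 5
(row=0, col=3): c = -0.2900 + -0.1800i → escape time 5
(row=1, col=0): c = -1.9000 + -0.3400i → escape time 3
(row=1, col=1): c = -1.3633 + -0.3400i → escape time 5
(row=1, col=2): c = -0.8267 + -0.3400i → escape time 5
(row=1, col=3): c = -0.2900 + -0.3400i → escape time 5
(row=2, col=0): c = -1.9000 + -0.5000i → escape time 2
(row=2, col=1): c = -1.3633 + -0.5000i → escape time 3
(row=2, col=2): c = -0.8267 + -0.5000i → escape time 5
(row=2, col=3): c = -0.2900 + -0.5000i → escape time 5
(row=3, col=0): c = -1.9000 + -0.6600i → escape time 1
(row=3, col=1): c = -1.3633 + -0.6600i → escape time 3
(row=3, col=2): c = -0.8267 + -0.6600i → escape time 5
(row=3, col=3): c = -0.2900 + -0.6600i → escape time 5
(row=4, col=0): c = -1.9000 + -0.8200i → escape time 1
(row=4, col=1): c = -1.3633 + -0.8200i → escape time 3
(row=4, col=2): c = -0.8267 + -0.8200i → escape time 4
(row=4, col=3): c = -0.2900 + -0.8200i → escape time 5

Answer: 4555
3555
2355
1355
1345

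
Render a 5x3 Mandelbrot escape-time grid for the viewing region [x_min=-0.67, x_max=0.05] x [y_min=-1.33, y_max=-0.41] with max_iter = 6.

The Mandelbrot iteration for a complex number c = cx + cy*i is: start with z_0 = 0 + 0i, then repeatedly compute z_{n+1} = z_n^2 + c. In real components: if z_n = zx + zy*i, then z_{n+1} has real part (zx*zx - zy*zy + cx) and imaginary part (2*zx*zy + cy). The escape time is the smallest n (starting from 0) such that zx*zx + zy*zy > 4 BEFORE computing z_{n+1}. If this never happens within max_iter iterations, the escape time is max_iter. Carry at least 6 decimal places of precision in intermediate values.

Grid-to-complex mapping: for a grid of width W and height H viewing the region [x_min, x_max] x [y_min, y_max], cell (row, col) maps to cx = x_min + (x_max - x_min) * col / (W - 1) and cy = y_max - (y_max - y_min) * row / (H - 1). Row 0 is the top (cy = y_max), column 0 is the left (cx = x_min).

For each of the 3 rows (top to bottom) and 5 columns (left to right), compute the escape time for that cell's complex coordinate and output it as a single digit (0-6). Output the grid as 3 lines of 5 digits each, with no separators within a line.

Answer: 66666
45666
22222

Derivation:
(row=0, col=0): c = -0.6700 + -0.4100i → escape time 6
(row=0, col=1): c = -0.4900 + -0.4100i → escape time 6
(row=0, col=2): c = -0.3100 + -0.4100i → escape time 6
(row=0, col=3): c = -0.1300 + -0.4100i → escape time 6
(row=0, col=4): c = 0.0500 + -0.4100i → escape time 6
(row=1, col=0): c = -0.6700 + -0.8700i → escape time 4
(row=1, col=1): c = -0.4900 + -0.8700i → escape time 5
(row=1, col=2): c = -0.3100 + -0.8700i → escape time 6
(row=1, col=3): c = -0.1300 + -0.8700i → escape time 6
(row=1, col=4): c = 0.0500 + -0.8700i → escape time 6
(row=2, col=0): c = -0.6700 + -1.3300i → escape time 2
(row=2, col=1): c = -0.4900 + -1.3300i → escape time 2
(row=2, col=2): c = -0.3100 + -1.3300i → escape time 2
(row=2, col=3): c = -0.1300 + -1.3300i → escape time 2
(row=2, col=4): c = 0.0500 + -1.3300i → escape time 2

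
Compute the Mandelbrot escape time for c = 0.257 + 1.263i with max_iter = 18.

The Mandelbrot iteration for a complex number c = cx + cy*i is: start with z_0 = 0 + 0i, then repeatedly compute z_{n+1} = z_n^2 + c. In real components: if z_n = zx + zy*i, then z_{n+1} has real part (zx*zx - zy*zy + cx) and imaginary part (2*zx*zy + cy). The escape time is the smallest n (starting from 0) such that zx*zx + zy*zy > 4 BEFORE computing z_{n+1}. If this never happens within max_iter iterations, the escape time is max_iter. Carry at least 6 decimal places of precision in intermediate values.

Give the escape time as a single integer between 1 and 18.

Answer: 2

Derivation:
z_0 = 0 + 0i, c = 0.2570 + 1.2630i
Iter 1: z = 0.2570 + 1.2630i, |z|^2 = 1.6612
Iter 2: z = -1.2721 + 1.9122i, |z|^2 = 5.2747
Escaped at iteration 2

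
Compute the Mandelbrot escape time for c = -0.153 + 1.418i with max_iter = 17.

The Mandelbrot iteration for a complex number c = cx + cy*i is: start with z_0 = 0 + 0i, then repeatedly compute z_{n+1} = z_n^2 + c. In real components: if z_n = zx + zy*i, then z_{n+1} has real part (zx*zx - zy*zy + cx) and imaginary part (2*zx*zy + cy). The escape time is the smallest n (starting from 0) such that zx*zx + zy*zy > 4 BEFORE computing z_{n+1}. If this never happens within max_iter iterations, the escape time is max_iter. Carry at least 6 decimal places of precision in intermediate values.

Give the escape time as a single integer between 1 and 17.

Answer: 2

Derivation:
z_0 = 0 + 0i, c = -0.1530 + 1.4180i
Iter 1: z = -0.1530 + 1.4180i, |z|^2 = 2.0341
Iter 2: z = -2.1403 + 0.9841i, |z|^2 = 5.5494
Escaped at iteration 2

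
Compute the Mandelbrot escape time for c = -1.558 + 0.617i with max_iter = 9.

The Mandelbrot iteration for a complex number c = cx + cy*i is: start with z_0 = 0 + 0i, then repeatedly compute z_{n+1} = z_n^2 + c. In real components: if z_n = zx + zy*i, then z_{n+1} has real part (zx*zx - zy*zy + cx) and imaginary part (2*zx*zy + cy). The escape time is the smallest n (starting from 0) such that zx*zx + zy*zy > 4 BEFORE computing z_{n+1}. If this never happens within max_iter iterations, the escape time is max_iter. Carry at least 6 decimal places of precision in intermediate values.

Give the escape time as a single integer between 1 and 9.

Answer: 3

Derivation:
z_0 = 0 + 0i, c = -1.5580 + 0.6170i
Iter 1: z = -1.5580 + 0.6170i, |z|^2 = 2.8081
Iter 2: z = 0.4887 + -1.3056i, |z|^2 = 1.9433
Iter 3: z = -3.0237 + -0.6590i, |z|^2 = 9.5771
Escaped at iteration 3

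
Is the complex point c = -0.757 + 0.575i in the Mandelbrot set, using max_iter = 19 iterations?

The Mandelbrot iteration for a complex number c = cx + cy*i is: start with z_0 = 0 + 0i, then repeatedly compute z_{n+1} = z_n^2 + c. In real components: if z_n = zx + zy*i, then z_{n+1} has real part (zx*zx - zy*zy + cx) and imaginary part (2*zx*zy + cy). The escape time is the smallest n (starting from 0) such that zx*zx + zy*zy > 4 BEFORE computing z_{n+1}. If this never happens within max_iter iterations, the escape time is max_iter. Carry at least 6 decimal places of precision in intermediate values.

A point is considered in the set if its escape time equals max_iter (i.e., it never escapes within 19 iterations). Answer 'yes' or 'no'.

Answer: no

Derivation:
z_0 = 0 + 0i, c = -0.7570 + 0.5750i
Iter 1: z = -0.7570 + 0.5750i, |z|^2 = 0.9037
Iter 2: z = -0.5146 + -0.2955i, |z|^2 = 0.3521
Iter 3: z = -0.5796 + 0.8792i, |z|^2 = 1.1088
Iter 4: z = -1.1940 + -0.4441i, |z|^2 = 1.6229
Iter 5: z = 0.4715 + 1.6355i, |z|^2 = 2.8971
Iter 6: z = -3.2094 + 2.1174i, |z|^2 = 14.7833
Escaped at iteration 6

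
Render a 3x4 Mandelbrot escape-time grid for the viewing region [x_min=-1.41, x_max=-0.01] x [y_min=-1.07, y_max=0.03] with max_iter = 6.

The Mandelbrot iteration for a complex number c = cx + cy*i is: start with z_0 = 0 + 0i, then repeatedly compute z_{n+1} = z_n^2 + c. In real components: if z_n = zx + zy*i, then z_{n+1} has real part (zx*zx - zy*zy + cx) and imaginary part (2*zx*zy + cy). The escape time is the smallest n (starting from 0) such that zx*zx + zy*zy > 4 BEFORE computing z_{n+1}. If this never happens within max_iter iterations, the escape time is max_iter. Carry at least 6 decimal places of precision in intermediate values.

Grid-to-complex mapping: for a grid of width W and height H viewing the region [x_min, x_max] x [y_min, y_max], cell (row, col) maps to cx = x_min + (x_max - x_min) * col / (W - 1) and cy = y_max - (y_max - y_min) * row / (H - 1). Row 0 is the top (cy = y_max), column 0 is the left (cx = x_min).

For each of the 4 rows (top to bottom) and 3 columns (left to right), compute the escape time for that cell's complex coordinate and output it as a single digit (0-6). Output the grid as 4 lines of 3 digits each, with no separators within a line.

Answer: 666
566
356
235

Derivation:
(row=0, col=0): c = -1.4100 + 0.0300i → escape time 6
(row=0, col=1): c = -0.7100 + 0.0300i → escape time 6
(row=0, col=2): c = -0.0100 + 0.0300i → escape time 6
(row=1, col=0): c = -1.4100 + -0.3367i → escape time 5
(row=1, col=1): c = -0.7100 + -0.3367i → escape time 6
(row=1, col=2): c = -0.0100 + -0.3367i → escape time 6
(row=2, col=0): c = -1.4100 + -0.7033i → escape time 3
(row=2, col=1): c = -0.7100 + -0.7033i → escape time 5
(row=2, col=2): c = -0.0100 + -0.7033i → escape time 6
(row=3, col=0): c = -1.4100 + -1.0700i → escape time 2
(row=3, col=1): c = -0.7100 + -1.0700i → escape time 3
(row=3, col=2): c = -0.0100 + -1.0700i → escape time 5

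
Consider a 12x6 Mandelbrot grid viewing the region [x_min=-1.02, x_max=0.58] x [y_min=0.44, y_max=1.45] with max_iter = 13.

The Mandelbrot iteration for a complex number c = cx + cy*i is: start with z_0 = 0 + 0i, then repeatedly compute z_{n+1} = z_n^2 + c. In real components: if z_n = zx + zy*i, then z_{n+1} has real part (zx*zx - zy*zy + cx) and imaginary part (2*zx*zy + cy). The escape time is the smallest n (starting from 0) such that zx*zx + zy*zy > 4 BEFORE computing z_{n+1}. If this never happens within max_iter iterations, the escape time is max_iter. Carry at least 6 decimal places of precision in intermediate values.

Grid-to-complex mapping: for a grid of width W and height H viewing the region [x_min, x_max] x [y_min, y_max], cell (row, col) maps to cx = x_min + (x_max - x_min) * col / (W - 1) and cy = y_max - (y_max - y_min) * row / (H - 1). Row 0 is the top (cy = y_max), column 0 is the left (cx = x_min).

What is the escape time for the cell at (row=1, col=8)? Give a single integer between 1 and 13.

z_0 = 0 + 0i, c = 0.1436 + 1.2480i
Iter 1: z = 0.1436 + 1.2480i, |z|^2 = 1.5781
Iter 2: z = -1.3932 + 1.6065i, |z|^2 = 4.5220
Escaped at iteration 2

Answer: 2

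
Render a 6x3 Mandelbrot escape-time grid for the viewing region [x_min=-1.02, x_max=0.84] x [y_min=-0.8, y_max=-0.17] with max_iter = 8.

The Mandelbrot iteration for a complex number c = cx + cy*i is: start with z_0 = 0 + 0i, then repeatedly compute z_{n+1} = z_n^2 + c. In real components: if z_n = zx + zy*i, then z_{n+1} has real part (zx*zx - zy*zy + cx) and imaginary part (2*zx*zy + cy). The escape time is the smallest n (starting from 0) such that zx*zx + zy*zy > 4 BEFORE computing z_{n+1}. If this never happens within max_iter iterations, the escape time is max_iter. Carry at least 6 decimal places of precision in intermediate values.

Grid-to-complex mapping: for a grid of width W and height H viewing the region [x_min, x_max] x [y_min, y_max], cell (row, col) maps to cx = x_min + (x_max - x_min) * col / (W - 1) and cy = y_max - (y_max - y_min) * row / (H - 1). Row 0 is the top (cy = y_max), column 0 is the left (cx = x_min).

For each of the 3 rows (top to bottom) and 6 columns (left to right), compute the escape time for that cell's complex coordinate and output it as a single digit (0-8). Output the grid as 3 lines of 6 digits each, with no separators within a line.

Answer: 888863
588853
348632

Derivation:
(row=0, col=0): c = -1.0200 + -0.1700i → escape time 8
(row=0, col=1): c = -0.6480 + -0.1700i → escape time 8
(row=0, col=2): c = -0.2760 + -0.1700i → escape time 8
(row=0, col=3): c = 0.0960 + -0.1700i → escape time 8
(row=0, col=4): c = 0.4680 + -0.1700i → escape time 6
(row=0, col=5): c = 0.8400 + -0.1700i → escape time 3
(row=1, col=0): c = -1.0200 + -0.4850i → escape time 5
(row=1, col=1): c = -0.6480 + -0.4850i → escape time 8
(row=1, col=2): c = -0.2760 + -0.4850i → escape time 8
(row=1, col=3): c = 0.0960 + -0.4850i → escape time 8
(row=1, col=4): c = 0.4680 + -0.4850i → escape time 5
(row=1, col=5): c = 0.8400 + -0.4850i → escape time 3
(row=2, col=0): c = -1.0200 + -0.8000i → escape time 3
(row=2, col=1): c = -0.6480 + -0.8000i → escape time 4
(row=2, col=2): c = -0.2760 + -0.8000i → escape time 8
(row=2, col=3): c = 0.0960 + -0.8000i → escape time 6
(row=2, col=4): c = 0.4680 + -0.8000i → escape time 3
(row=2, col=5): c = 0.8400 + -0.8000i → escape time 2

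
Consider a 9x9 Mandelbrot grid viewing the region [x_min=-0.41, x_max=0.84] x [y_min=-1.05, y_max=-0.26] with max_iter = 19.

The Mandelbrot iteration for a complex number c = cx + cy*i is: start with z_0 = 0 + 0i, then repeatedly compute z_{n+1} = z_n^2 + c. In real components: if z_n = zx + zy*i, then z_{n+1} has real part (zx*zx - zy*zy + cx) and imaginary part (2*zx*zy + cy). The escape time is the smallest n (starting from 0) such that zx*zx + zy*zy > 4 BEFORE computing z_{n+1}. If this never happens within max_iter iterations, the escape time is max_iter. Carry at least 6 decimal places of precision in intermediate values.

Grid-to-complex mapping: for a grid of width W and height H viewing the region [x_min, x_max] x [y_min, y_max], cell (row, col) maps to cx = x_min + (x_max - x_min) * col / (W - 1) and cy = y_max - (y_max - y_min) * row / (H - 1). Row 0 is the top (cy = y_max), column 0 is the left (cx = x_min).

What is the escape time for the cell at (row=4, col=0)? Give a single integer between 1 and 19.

Answer: 12

Derivation:
z_0 = 0 + 0i, c = -0.4100 + -0.6550i
Iter 1: z = -0.4100 + -0.6550i, |z|^2 = 0.5971
Iter 2: z = -0.6709 + -0.1179i, |z|^2 = 0.4640
Iter 3: z = 0.0262 + -0.4968i, |z|^2 = 0.2475
Iter 4: z = -0.6561 + -0.6811i, |z|^2 = 0.8943
Iter 5: z = -0.4434 + 0.2387i, |z|^2 = 0.2536
Iter 6: z = -0.2704 + -0.8667i, |z|^2 = 0.8243
Iter 7: z = -1.0880 + -0.1863i, |z|^2 = 1.2185
Iter 8: z = 0.7391 + -0.2497i, |z|^2 = 0.6086
Iter 9: z = 0.0739 + -1.0241i, |z|^2 = 1.0542
Iter 10: z = -1.4532 + -0.8064i, |z|^2 = 2.7622
Iter 11: z = 1.0516 + 1.6888i, |z|^2 = 3.9579
Iter 12: z = -2.1564 + 2.8968i, |z|^2 = 13.0414
Escaped at iteration 12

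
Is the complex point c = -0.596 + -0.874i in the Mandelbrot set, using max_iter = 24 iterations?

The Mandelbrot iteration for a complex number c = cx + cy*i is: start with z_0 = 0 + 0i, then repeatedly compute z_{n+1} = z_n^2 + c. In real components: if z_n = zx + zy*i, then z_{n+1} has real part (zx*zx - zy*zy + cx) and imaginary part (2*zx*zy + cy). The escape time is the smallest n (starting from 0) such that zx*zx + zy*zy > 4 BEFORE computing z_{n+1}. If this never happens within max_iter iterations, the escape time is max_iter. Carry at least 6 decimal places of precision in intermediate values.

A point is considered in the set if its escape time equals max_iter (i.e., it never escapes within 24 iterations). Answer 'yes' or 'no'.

Answer: no

Derivation:
z_0 = 0 + 0i, c = -0.5960 + -0.8740i
Iter 1: z = -0.5960 + -0.8740i, |z|^2 = 1.1191
Iter 2: z = -1.0047 + 0.1678i, |z|^2 = 1.0375
Iter 3: z = 0.3852 + -1.2112i, |z|^2 = 1.6153
Iter 4: z = -1.9146 + -1.8070i, |z|^2 = 6.9311
Escaped at iteration 4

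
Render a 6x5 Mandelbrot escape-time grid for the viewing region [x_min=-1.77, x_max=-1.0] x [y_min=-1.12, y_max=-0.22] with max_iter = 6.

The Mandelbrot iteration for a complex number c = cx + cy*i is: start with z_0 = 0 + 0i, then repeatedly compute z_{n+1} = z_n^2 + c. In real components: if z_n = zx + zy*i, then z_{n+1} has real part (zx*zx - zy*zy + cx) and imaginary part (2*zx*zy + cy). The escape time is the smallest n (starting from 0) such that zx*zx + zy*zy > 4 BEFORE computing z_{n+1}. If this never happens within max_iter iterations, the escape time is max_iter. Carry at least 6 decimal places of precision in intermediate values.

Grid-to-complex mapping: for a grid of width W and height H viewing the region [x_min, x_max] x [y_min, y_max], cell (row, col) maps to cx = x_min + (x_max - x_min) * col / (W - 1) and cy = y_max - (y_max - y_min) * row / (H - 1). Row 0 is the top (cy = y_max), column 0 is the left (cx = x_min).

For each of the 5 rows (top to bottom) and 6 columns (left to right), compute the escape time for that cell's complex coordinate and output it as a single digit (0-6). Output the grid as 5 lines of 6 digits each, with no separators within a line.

Answer: 455666
333565
333334
223333
122233

Derivation:
(row=0, col=0): c = -1.7700 + -0.2200i → escape time 4
(row=0, col=1): c = -1.6160 + -0.2200i → escape time 5
(row=0, col=2): c = -1.4620 + -0.2200i → escape time 5
(row=0, col=3): c = -1.3080 + -0.2200i → escape time 6
(row=0, col=4): c = -1.1540 + -0.2200i → escape time 6
(row=0, col=5): c = -1.0000 + -0.2200i → escape time 6
(row=1, col=0): c = -1.7700 + -0.4450i → escape time 3
(row=1, col=1): c = -1.6160 + -0.4450i → escape time 3
(row=1, col=2): c = -1.4620 + -0.4450i → escape time 3
(row=1, col=3): c = -1.3080 + -0.4450i → escape time 5
(row=1, col=4): c = -1.1540 + -0.4450i → escape time 6
(row=1, col=5): c = -1.0000 + -0.4450i → escape time 5
(row=2, col=0): c = -1.7700 + -0.6700i → escape time 3
(row=2, col=1): c = -1.6160 + -0.6700i → escape time 3
(row=2, col=2): c = -1.4620 + -0.6700i → escape time 3
(row=2, col=3): c = -1.3080 + -0.6700i → escape time 3
(row=2, col=4): c = -1.1540 + -0.6700i → escape time 3
(row=2, col=5): c = -1.0000 + -0.6700i → escape time 4
(row=3, col=0): c = -1.7700 + -0.8950i → escape time 2
(row=3, col=1): c = -1.6160 + -0.8950i → escape time 2
(row=3, col=2): c = -1.4620 + -0.8950i → escape time 3
(row=3, col=3): c = -1.3080 + -0.8950i → escape time 3
(row=3, col=4): c = -1.1540 + -0.8950i → escape time 3
(row=3, col=5): c = -1.0000 + -0.8950i → escape time 3
(row=4, col=0): c = -1.7700 + -1.1200i → escape time 1
(row=4, col=1): c = -1.6160 + -1.1200i → escape time 2
(row=4, col=2): c = -1.4620 + -1.1200i → escape time 2
(row=4, col=3): c = -1.3080 + -1.1200i → escape time 2
(row=4, col=4): c = -1.1540 + -1.1200i → escape time 3
(row=4, col=5): c = -1.0000 + -1.1200i → escape time 3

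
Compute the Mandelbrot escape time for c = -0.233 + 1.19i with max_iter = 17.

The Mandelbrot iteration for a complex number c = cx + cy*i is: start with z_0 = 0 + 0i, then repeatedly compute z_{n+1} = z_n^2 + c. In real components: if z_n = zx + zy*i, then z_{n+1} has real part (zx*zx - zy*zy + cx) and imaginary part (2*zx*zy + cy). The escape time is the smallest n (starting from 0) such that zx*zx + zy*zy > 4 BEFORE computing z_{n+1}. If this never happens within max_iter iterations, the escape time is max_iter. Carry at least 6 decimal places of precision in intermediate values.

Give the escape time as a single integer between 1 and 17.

z_0 = 0 + 0i, c = -0.2330 + 1.1900i
Iter 1: z = -0.2330 + 1.1900i, |z|^2 = 1.4704
Iter 2: z = -1.5948 + 0.6355i, |z|^2 = 2.9472
Iter 3: z = 1.9066 + -0.8369i, |z|^2 = 4.3355
Escaped at iteration 3

Answer: 3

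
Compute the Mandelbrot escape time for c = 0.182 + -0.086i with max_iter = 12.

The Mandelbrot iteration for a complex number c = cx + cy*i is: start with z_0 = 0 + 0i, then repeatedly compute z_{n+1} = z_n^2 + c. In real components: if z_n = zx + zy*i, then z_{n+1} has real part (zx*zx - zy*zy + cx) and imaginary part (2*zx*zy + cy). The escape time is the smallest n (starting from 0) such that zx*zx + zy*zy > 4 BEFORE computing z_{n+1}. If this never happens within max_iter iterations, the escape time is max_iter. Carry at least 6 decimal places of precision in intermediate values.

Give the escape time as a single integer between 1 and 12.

Answer: 12

Derivation:
z_0 = 0 + 0i, c = 0.1820 + -0.0860i
Iter 1: z = 0.1820 + -0.0860i, |z|^2 = 0.0405
Iter 2: z = 0.2077 + -0.1173i, |z|^2 = 0.0569
Iter 3: z = 0.2114 + -0.1347i, |z|^2 = 0.0628
Iter 4: z = 0.2085 + -0.1430i, |z|^2 = 0.0639
Iter 5: z = 0.2050 + -0.1456i, |z|^2 = 0.0633
Iter 6: z = 0.2028 + -0.1457i, |z|^2 = 0.0624
Iter 7: z = 0.2019 + -0.1451i, |z|^2 = 0.0618
Iter 8: z = 0.2017 + -0.1446i, |z|^2 = 0.0616
Iter 9: z = 0.2018 + -0.1443i, |z|^2 = 0.0615
Iter 10: z = 0.2019 + -0.1442i, |z|^2 = 0.0616
Iter 11: z = 0.2019 + -0.1442i, |z|^2 = 0.0616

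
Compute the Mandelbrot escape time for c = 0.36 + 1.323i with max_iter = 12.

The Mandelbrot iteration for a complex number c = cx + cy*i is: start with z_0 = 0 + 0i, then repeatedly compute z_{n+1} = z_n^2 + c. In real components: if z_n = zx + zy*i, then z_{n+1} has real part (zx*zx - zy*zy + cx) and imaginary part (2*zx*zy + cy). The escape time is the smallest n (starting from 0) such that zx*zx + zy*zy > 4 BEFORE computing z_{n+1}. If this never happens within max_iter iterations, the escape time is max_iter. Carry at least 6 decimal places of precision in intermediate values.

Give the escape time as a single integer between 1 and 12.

z_0 = 0 + 0i, c = 0.3600 + 1.3230i
Iter 1: z = 0.3600 + 1.3230i, |z|^2 = 1.8799
Iter 2: z = -1.2607 + 2.2756i, |z|^2 = 6.7676
Escaped at iteration 2

Answer: 2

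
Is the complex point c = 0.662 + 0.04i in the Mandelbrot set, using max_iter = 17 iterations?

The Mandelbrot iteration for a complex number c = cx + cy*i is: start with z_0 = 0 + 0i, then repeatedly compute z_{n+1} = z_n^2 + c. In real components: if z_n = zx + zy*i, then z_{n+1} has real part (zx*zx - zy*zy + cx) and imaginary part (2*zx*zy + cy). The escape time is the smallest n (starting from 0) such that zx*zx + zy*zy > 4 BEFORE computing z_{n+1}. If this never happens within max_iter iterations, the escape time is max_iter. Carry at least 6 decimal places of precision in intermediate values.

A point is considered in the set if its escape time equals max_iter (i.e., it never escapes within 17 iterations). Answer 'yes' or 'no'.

Answer: no

Derivation:
z_0 = 0 + 0i, c = 0.6620 + 0.0400i
Iter 1: z = 0.6620 + 0.0400i, |z|^2 = 0.4398
Iter 2: z = 1.0986 + 0.0930i, |z|^2 = 1.2157
Iter 3: z = 1.8604 + 0.2443i, |z|^2 = 3.5207
Iter 4: z = 4.0633 + 0.9488i, |z|^2 = 17.4110
Escaped at iteration 4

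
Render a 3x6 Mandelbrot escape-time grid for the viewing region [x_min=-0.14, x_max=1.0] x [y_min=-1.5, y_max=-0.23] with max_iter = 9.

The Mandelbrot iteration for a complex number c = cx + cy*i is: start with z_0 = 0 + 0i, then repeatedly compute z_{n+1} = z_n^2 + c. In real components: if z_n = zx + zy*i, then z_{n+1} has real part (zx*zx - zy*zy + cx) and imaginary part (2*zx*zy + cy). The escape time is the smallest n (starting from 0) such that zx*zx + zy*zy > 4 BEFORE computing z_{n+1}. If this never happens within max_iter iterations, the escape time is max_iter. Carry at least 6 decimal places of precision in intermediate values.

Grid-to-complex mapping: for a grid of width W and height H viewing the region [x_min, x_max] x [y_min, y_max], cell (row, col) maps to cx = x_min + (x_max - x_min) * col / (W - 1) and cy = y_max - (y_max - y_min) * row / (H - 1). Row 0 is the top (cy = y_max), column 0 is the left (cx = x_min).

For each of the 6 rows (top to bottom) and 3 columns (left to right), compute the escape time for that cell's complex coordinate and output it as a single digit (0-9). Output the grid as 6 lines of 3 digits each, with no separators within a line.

Answer: 992
962
942
932
322
222

Derivation:
(row=0, col=0): c = -0.1400 + -0.2300i → escape time 9
(row=0, col=1): c = 0.4300 + -0.2300i → escape time 9
(row=0, col=2): c = 1.0000 + -0.2300i → escape time 2
(row=1, col=0): c = -0.1400 + -0.4840i → escape time 9
(row=1, col=1): c = 0.4300 + -0.4840i → escape time 6
(row=1, col=2): c = 1.0000 + -0.4840i → escape time 2
(row=2, col=0): c = -0.1400 + -0.7380i → escape time 9
(row=2, col=1): c = 0.4300 + -0.7380i → escape time 4
(row=2, col=2): c = 1.0000 + -0.7380i → escape time 2
(row=3, col=0): c = -0.1400 + -0.9920i → escape time 9
(row=3, col=1): c = 0.4300 + -0.9920i → escape time 3
(row=3, col=2): c = 1.0000 + -0.9920i → escape time 2
(row=4, col=0): c = -0.1400 + -1.2460i → escape time 3
(row=4, col=1): c = 0.4300 + -1.2460i → escape time 2
(row=4, col=2): c = 1.0000 + -1.2460i → escape time 2
(row=5, col=0): c = -0.1400 + -1.5000i → escape time 2
(row=5, col=1): c = 0.4300 + -1.5000i → escape time 2
(row=5, col=2): c = 1.0000 + -1.5000i → escape time 2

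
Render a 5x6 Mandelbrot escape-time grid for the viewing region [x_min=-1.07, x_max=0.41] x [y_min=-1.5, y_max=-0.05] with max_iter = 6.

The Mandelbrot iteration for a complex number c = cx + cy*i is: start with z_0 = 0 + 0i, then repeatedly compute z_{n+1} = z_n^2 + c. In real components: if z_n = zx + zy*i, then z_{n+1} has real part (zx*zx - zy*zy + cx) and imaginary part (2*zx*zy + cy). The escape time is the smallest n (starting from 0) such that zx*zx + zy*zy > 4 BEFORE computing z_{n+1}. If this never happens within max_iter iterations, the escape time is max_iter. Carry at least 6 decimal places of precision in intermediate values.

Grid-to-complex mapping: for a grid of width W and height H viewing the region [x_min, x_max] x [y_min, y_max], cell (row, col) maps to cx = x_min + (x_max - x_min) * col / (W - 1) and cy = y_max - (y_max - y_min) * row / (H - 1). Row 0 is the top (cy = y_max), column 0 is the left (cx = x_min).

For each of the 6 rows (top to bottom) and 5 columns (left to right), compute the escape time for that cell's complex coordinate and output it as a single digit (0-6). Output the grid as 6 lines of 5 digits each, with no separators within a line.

Answer: 66666
66666
46666
34563
33332
22222

Derivation:
(row=0, col=0): c = -1.0700 + -0.0500i → escape time 6
(row=0, col=1): c = -0.7000 + -0.0500i → escape time 6
(row=0, col=2): c = -0.3300 + -0.0500i → escape time 6
(row=0, col=3): c = 0.0400 + -0.0500i → escape time 6
(row=0, col=4): c = 0.4100 + -0.0500i → escape time 6
(row=1, col=0): c = -1.0700 + -0.3400i → escape time 6
(row=1, col=1): c = -0.7000 + -0.3400i → escape time 6
(row=1, col=2): c = -0.3300 + -0.3400i → escape time 6
(row=1, col=3): c = 0.0400 + -0.3400i → escape time 6
(row=1, col=4): c = 0.4100 + -0.3400i → escape time 6
(row=2, col=0): c = -1.0700 + -0.6300i → escape time 4
(row=2, col=1): c = -0.7000 + -0.6300i → escape time 6
(row=2, col=2): c = -0.3300 + -0.6300i → escape time 6
(row=2, col=3): c = 0.0400 + -0.6300i → escape time 6
(row=2, col=4): c = 0.4100 + -0.6300i → escape time 6
(row=3, col=0): c = -1.0700 + -0.9200i → escape time 3
(row=3, col=1): c = -0.7000 + -0.9200i → escape time 4
(row=3, col=2): c = -0.3300 + -0.9200i → escape time 5
(row=3, col=3): c = 0.0400 + -0.9200i → escape time 6
(row=3, col=4): c = 0.4100 + -0.9200i → escape time 3
(row=4, col=0): c = -1.0700 + -1.2100i → escape time 3
(row=4, col=1): c = -0.7000 + -1.2100i → escape time 3
(row=4, col=2): c = -0.3300 + -1.2100i → escape time 3
(row=4, col=3): c = 0.0400 + -1.2100i → escape time 3
(row=4, col=4): c = 0.4100 + -1.2100i → escape time 2
(row=5, col=0): c = -1.0700 + -1.5000i → escape time 2
(row=5, col=1): c = -0.7000 + -1.5000i → escape time 2
(row=5, col=2): c = -0.3300 + -1.5000i → escape time 2
(row=5, col=3): c = 0.0400 + -1.5000i → escape time 2
(row=5, col=4): c = 0.4100 + -1.5000i → escape time 2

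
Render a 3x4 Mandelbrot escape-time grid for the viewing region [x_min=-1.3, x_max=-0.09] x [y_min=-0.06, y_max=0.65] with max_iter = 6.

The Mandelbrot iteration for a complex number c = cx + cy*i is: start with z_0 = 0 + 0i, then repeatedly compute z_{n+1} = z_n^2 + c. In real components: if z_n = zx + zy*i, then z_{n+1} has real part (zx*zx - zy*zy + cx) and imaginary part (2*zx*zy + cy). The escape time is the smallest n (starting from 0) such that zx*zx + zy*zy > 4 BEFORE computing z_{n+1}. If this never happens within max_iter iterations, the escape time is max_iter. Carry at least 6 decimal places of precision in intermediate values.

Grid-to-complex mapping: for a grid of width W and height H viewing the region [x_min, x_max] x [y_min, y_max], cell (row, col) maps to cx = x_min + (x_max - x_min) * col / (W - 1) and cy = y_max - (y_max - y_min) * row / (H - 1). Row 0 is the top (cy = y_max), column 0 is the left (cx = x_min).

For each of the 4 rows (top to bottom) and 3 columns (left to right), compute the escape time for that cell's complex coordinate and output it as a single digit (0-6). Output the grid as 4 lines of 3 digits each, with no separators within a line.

Answer: 366
666
666
666

Derivation:
(row=0, col=0): c = -1.3000 + 0.6500i → escape time 3
(row=0, col=1): c = -0.6950 + 0.6500i → escape time 6
(row=0, col=2): c = -0.0900 + 0.6500i → escape time 6
(row=1, col=0): c = -1.3000 + 0.4133i → escape time 6
(row=1, col=1): c = -0.6950 + 0.4133i → escape time 6
(row=1, col=2): c = -0.0900 + 0.4133i → escape time 6
(row=2, col=0): c = -1.3000 + 0.1767i → escape time 6
(row=2, col=1): c = -0.6950 + 0.1767i → escape time 6
(row=2, col=2): c = -0.0900 + 0.1767i → escape time 6
(row=3, col=0): c = -1.3000 + -0.0600i → escape time 6
(row=3, col=1): c = -0.6950 + -0.0600i → escape time 6
(row=3, col=2): c = -0.0900 + -0.0600i → escape time 6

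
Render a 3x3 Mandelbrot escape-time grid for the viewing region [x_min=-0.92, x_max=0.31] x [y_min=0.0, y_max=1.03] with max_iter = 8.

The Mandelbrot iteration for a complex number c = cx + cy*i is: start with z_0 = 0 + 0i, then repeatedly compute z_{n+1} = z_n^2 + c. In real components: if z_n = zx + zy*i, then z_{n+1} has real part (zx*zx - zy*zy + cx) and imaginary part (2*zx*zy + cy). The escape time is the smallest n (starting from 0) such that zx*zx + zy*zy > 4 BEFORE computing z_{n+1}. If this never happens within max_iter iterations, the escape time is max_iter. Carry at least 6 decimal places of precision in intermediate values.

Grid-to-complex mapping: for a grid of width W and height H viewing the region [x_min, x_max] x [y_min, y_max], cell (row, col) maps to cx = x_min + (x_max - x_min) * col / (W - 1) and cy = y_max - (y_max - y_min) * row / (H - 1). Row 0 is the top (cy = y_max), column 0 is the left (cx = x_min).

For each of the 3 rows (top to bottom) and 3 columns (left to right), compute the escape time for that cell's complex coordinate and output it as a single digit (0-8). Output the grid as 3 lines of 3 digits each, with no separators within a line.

Answer: 353
588
888

Derivation:
(row=0, col=0): c = -0.9200 + 1.0300i → escape time 3
(row=0, col=1): c = -0.3050 + 1.0300i → escape time 5
(row=0, col=2): c = 0.3100 + 1.0300i → escape time 3
(row=1, col=0): c = -0.9200 + 0.5150i → escape time 5
(row=1, col=1): c = -0.3050 + 0.5150i → escape time 8
(row=1, col=2): c = 0.3100 + 0.5150i → escape time 8
(row=2, col=0): c = -0.9200 + 0.0000i → escape time 8
(row=2, col=1): c = -0.3050 + 0.0000i → escape time 8
(row=2, col=2): c = 0.3100 + 0.0000i → escape time 8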